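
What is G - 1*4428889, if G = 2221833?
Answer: -2207056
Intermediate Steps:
G - 1*4428889 = 2221833 - 1*4428889 = 2221833 - 4428889 = -2207056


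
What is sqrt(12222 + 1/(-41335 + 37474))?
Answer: sqrt(20244141489)/1287 ≈ 110.55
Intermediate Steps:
sqrt(12222 + 1/(-41335 + 37474)) = sqrt(12222 + 1/(-3861)) = sqrt(12222 - 1/3861) = sqrt(47189141/3861) = sqrt(20244141489)/1287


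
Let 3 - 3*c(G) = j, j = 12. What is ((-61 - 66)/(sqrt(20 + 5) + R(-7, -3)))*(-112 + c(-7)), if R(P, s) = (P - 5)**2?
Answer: 14605/149 ≈ 98.020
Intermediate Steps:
c(G) = -3 (c(G) = 1 - 1/3*12 = 1 - 4 = -3)
R(P, s) = (-5 + P)**2
((-61 - 66)/(sqrt(20 + 5) + R(-7, -3)))*(-112 + c(-7)) = ((-61 - 66)/(sqrt(20 + 5) + (-5 - 7)**2))*(-112 - 3) = -127/(sqrt(25) + (-12)**2)*(-115) = -127/(5 + 144)*(-115) = -127/149*(-115) = 14605/149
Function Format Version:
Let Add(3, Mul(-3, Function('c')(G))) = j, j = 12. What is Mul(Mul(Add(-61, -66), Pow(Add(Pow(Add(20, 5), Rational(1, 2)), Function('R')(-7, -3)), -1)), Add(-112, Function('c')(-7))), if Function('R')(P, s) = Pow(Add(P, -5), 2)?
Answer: Rational(14605, 149) ≈ 98.020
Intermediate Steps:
Function('c')(G) = -3 (Function('c')(G) = Add(1, Mul(Rational(-1, 3), 12)) = Add(1, -4) = -3)
Function('R')(P, s) = Pow(Add(-5, P), 2)
Mul(Mul(Add(-61, -66), Pow(Add(Pow(Add(20, 5), Rational(1, 2)), Function('R')(-7, -3)), -1)), Add(-112, Function('c')(-7))) = Mul(Mul(Add(-61, -66), Pow(Add(Pow(Add(20, 5), Rational(1, 2)), Pow(Add(-5, -7), 2)), -1)), Add(-112, -3)) = Mul(Mul(-127, Pow(Add(Pow(25, Rational(1, 2)), Pow(-12, 2)), -1)), -115) = Mul(Mul(-127, Pow(Add(5, 144), -1)), -115) = Mul(Mul(-127, Pow(149, -1)), -115) = Mul(Mul(-127, Rational(1, 149)), -115) = Mul(Rational(-127, 149), -115) = Rational(14605, 149)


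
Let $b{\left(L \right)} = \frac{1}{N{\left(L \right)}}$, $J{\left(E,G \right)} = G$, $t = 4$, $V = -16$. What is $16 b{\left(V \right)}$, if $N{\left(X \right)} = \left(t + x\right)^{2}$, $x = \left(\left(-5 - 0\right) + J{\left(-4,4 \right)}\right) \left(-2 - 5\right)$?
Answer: $\frac{16}{121} \approx 0.13223$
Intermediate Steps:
$x = 7$ ($x = \left(\left(-5 - 0\right) + 4\right) \left(-2 - 5\right) = \left(\left(-5 + 0\right) + 4\right) \left(-7\right) = \left(-5 + 4\right) \left(-7\right) = \left(-1\right) \left(-7\right) = 7$)
$N{\left(X \right)} = 121$ ($N{\left(X \right)} = \left(4 + 7\right)^{2} = 11^{2} = 121$)
$b{\left(L \right)} = \frac{1}{121}$
$16 b{\left(V \right)} = 16 \cdot \frac{1}{121} = \frac{16}{121}$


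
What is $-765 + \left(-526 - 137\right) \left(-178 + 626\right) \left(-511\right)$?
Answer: $151778499$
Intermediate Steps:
$-765 + \left(-526 - 137\right) \left(-178 + 626\right) \left(-511\right) = -765 + \left(-663\right) 448 \left(-511\right) = -765 - -151779264 = -765 + 151779264 = 151778499$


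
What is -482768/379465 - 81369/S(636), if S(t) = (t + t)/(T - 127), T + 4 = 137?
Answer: -30979034401/80446580 ≈ -385.09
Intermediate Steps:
T = 133 (T = -4 + 137 = 133)
S(t) = t/3 (S(t) = (t + t)/(133 - 127) = (2*t)/6 = (2*t)*(1/6) = t/3)
-482768/379465 - 81369/S(636) = -482768/379465 - 81369/((1/3)*636) = -482768*1/379465 - 81369/212 = -482768/379465 - 81369*1/212 = -482768/379465 - 81369/212 = -30979034401/80446580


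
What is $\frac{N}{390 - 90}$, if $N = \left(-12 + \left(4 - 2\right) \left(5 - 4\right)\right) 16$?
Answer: $- \frac{8}{15} \approx -0.53333$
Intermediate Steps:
$N = -160$ ($N = \left(-12 + 2 \cdot 1\right) 16 = \left(-12 + 2\right) 16 = \left(-10\right) 16 = -160$)
$\frac{N}{390 - 90} = - \frac{160}{390 - 90} = - \frac{160}{300} = \left(-160\right) \frac{1}{300} = - \frac{8}{15}$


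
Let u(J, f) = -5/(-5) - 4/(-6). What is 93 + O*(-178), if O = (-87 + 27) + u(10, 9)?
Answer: 31429/3 ≈ 10476.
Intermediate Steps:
u(J, f) = 5/3 (u(J, f) = -5*(-⅕) - 4*(-⅙) = 1 + ⅔ = 5/3)
O = -175/3 (O = (-87 + 27) + 5/3 = -60 + 5/3 = -175/3 ≈ -58.333)
93 + O*(-178) = 93 - 175/3*(-178) = 93 + 31150/3 = 31429/3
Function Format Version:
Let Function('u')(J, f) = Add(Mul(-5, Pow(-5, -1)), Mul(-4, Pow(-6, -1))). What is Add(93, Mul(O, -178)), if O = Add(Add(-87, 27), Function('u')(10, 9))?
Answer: Rational(31429, 3) ≈ 10476.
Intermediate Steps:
Function('u')(J, f) = Rational(5, 3) (Function('u')(J, f) = Add(Mul(-5, Rational(-1, 5)), Mul(-4, Rational(-1, 6))) = Add(1, Rational(2, 3)) = Rational(5, 3))
O = Rational(-175, 3) (O = Add(Add(-87, 27), Rational(5, 3)) = Add(-60, Rational(5, 3)) = Rational(-175, 3) ≈ -58.333)
Add(93, Mul(O, -178)) = Add(93, Mul(Rational(-175, 3), -178)) = Add(93, Rational(31150, 3)) = Rational(31429, 3)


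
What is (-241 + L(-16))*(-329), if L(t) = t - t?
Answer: 79289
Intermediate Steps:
L(t) = 0
(-241 + L(-16))*(-329) = (-241 + 0)*(-329) = -241*(-329) = 79289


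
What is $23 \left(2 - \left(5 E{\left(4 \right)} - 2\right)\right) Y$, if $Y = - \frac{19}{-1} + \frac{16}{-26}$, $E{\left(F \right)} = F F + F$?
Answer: $- \frac{527712}{13} \approx -40593.0$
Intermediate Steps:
$E{\left(F \right)} = F + F^{2}$ ($E{\left(F \right)} = F^{2} + F = F + F^{2}$)
$Y = \frac{239}{13}$ ($Y = \left(-19\right) \left(-1\right) + 16 \left(- \frac{1}{26}\right) = 19 - \frac{8}{13} = \frac{239}{13} \approx 18.385$)
$23 \left(2 - \left(5 E{\left(4 \right)} - 2\right)\right) Y = 23 \left(2 - \left(5 \cdot 4 \left(1 + 4\right) - 2\right)\right) \frac{239}{13} = 23 \left(2 - \left(5 \cdot 4 \cdot 5 - 2\right)\right) \frac{239}{13} = 23 \left(2 - \left(5 \cdot 20 - 2\right)\right) \frac{239}{13} = 23 \left(2 - \left(100 - 2\right)\right) \frac{239}{13} = 23 \left(2 - 98\right) \frac{239}{13} = 23 \left(-96\right) \frac{239}{13} = \left(-2208\right) \frac{239}{13} = - \frac{527712}{13}$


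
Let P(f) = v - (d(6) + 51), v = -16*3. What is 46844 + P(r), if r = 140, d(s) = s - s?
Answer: 46745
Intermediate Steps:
d(s) = 0
v = -48
P(f) = -99 (P(f) = -48 - (0 + 51) = -48 - 1*51 = -48 - 51 = -99)
46844 + P(r) = 46844 - 99 = 46745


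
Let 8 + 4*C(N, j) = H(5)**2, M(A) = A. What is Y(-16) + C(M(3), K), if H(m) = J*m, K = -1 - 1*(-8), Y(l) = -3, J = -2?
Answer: 20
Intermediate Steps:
K = 7 (K = -1 + 8 = 7)
H(m) = -2*m
C(N, j) = 23 (C(N, j) = -2 + (-2*5)**2/4 = -2 + (1/4)*(-10)**2 = -2 + (1/4)*100 = -2 + 25 = 23)
Y(-16) + C(M(3), K) = -3 + 23 = 20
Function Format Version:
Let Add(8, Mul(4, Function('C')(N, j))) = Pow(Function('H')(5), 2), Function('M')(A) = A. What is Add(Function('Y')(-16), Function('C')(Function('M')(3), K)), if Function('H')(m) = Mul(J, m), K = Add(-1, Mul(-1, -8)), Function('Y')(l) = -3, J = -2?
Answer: 20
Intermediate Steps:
K = 7 (K = Add(-1, 8) = 7)
Function('H')(m) = Mul(-2, m)
Function('C')(N, j) = 23 (Function('C')(N, j) = Add(-2, Mul(Rational(1, 4), Pow(Mul(-2, 5), 2))) = Add(-2, Mul(Rational(1, 4), Pow(-10, 2))) = Add(-2, Mul(Rational(1, 4), 100)) = Add(-2, 25) = 23)
Add(Function('Y')(-16), Function('C')(Function('M')(3), K)) = Add(-3, 23) = 20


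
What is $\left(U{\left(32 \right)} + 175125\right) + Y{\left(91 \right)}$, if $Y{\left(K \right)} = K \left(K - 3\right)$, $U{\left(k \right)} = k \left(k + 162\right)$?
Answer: $189341$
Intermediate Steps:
$U{\left(k \right)} = k \left(162 + k\right)$
$Y{\left(K \right)} = K \left(-3 + K\right)$
$\left(U{\left(32 \right)} + 175125\right) + Y{\left(91 \right)} = \left(32 \left(162 + 32\right) + 175125\right) + 91 \left(-3 + 91\right) = \left(32 \cdot 194 + 175125\right) + 91 \cdot 88 = \left(6208 + 175125\right) + 8008 = 181333 + 8008 = 189341$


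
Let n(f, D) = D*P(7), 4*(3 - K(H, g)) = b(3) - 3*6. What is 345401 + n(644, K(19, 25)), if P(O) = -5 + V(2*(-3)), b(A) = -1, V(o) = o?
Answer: 1381263/4 ≈ 3.4532e+5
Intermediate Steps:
P(O) = -11 (P(O) = -5 + 2*(-3) = -5 - 6 = -11)
K(H, g) = 31/4 (K(H, g) = 3 - (-1 - 3*6)/4 = 3 - (-1 - 18)/4 = 3 - 1/4*(-19) = 3 + 19/4 = 31/4)
n(f, D) = -11*D (n(f, D) = D*(-11) = -11*D)
345401 + n(644, K(19, 25)) = 345401 - 11*31/4 = 345401 - 341/4 = 1381263/4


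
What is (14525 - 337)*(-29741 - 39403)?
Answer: -981015072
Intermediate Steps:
(14525 - 337)*(-29741 - 39403) = 14188*(-69144) = -981015072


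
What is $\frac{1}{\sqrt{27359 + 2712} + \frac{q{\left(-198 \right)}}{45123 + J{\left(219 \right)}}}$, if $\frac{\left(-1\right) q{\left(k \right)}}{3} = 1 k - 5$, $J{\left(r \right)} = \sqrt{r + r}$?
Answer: $\frac{45123 + \sqrt{438}}{609 + \sqrt{30071} \left(45123 + \sqrt{438}\right)} \approx 0.0057662$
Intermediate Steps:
$J{\left(r \right)} = \sqrt{2} \sqrt{r}$ ($J{\left(r \right)} = \sqrt{2 r} = \sqrt{2} \sqrt{r}$)
$q{\left(k \right)} = 15 - 3 k$ ($q{\left(k \right)} = - 3 \left(1 k - 5\right) = - 3 \left(k - 5\right) = - 3 \left(-5 + k\right) = 15 - 3 k$)
$\frac{1}{\sqrt{27359 + 2712} + \frac{q{\left(-198 \right)}}{45123 + J{\left(219 \right)}}} = \frac{1}{\sqrt{27359 + 2712} + \frac{15 - -594}{45123 + \sqrt{2} \sqrt{219}}} = \frac{1}{\sqrt{30071} + \frac{15 + 594}{45123 + \sqrt{438}}} = \frac{1}{\sqrt{30071} + \frac{609}{45123 + \sqrt{438}}}$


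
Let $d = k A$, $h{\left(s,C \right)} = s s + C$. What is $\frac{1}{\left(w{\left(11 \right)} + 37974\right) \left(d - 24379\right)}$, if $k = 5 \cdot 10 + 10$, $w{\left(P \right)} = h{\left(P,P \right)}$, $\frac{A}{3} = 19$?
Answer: $- \frac{1}{798663654} \approx -1.2521 \cdot 10^{-9}$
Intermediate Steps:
$h{\left(s,C \right)} = C + s^{2}$ ($h{\left(s,C \right)} = s^{2} + C = C + s^{2}$)
$A = 57$ ($A = 3 \cdot 19 = 57$)
$w{\left(P \right)} = P + P^{2}$
$k = 60$ ($k = 50 + 10 = 60$)
$d = 3420$ ($d = 60 \cdot 57 = 3420$)
$\frac{1}{\left(w{\left(11 \right)} + 37974\right) \left(d - 24379\right)} = \frac{1}{\left(11 \left(1 + 11\right) + 37974\right) \left(3420 - 24379\right)} = \frac{1}{\left(11 \cdot 12 + 37974\right) \left(-20959\right)} = \frac{1}{\left(132 + 37974\right) \left(-20959\right)} = \frac{1}{38106 \left(-20959\right)} = \frac{1}{-798663654} = - \frac{1}{798663654}$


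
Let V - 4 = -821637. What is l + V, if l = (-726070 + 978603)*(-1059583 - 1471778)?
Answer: -639253009046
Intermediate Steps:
V = -821633 (V = 4 - 821637 = -821633)
l = -639252187413 (l = 252533*(-2531361) = -639252187413)
l + V = -639252187413 - 821633 = -639253009046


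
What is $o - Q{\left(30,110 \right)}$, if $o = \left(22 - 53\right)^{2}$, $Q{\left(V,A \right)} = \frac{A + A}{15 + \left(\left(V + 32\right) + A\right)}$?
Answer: $\frac{16317}{17} \approx 959.82$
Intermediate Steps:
$Q{\left(V,A \right)} = \frac{2 A}{47 + A + V}$ ($Q{\left(V,A \right)} = \frac{2 A}{15 + \left(\left(32 + V\right) + A\right)} = \frac{2 A}{15 + \left(32 + A + V\right)} = \frac{2 A}{47 + A + V}$)
$o = 961$ ($o = \left(-31\right)^{2} = 961$)
$o - Q{\left(30,110 \right)} = 961 - 2 \cdot 110 \frac{1}{47 + 110 + 30} = 961 - 2 \cdot 110 \cdot \frac{1}{187} = 961 - \frac{20}{17} = \frac{16317}{17}$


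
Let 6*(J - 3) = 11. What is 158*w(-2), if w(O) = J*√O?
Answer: 2291*I*√2/3 ≈ 1080.0*I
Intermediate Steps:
J = 29/6 (J = 3 + (⅙)*11 = 3 + 11/6 = 29/6 ≈ 4.8333)
w(O) = 29*√O/6
158*w(-2) = 158*(29*√(-2)/6) = 158*(29*(I*√2)/6) = 158*(29*I*√2/6) = 2291*I*√2/3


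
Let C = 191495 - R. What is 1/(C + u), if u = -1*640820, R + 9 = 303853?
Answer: -1/753169 ≈ -1.3277e-6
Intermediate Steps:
R = 303844 (R = -9 + 303853 = 303844)
C = -112349 (C = 191495 - 1*303844 = 191495 - 303844 = -112349)
u = -640820
1/(C + u) = 1/(-112349 - 640820) = 1/(-753169) = -1/753169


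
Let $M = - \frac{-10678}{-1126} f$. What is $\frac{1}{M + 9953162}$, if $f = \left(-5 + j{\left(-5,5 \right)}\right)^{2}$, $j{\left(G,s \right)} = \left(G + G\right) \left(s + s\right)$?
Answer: $\frac{563}{5544767731} \approx 1.0154 \cdot 10^{-7}$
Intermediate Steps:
$j{\left(G,s \right)} = 4 G s$ ($j{\left(G,s \right)} = 2 G 2 s = 4 G s$)
$f = 11025$ ($f = \left(-5 + 4 \left(-5\right) 5\right)^{2} = \left(-5 - 100\right)^{2} = \left(-105\right)^{2} = 11025$)
$M = - \frac{58862475}{563}$ ($M = - \frac{-10678}{-1126} \cdot 11025 = - \frac{\left(-10678\right) \left(-1\right)}{1126} \cdot 11025 = \left(-1\right) \frac{5339}{563} \cdot 11025 = \left(- \frac{5339}{563}\right) 11025 = - \frac{58862475}{563} \approx -1.0455 \cdot 10^{5}$)
$\frac{1}{M + 9953162} = \frac{1}{- \frac{58862475}{563} + 9953162} = \frac{1}{\frac{5544767731}{563}} = \frac{563}{5544767731}$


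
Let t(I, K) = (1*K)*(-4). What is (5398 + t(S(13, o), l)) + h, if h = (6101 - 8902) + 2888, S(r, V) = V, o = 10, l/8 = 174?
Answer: -83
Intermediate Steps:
l = 1392 (l = 8*174 = 1392)
t(I, K) = -4*K (t(I, K) = K*(-4) = -4*K)
h = 87 (h = -2801 + 2888 = 87)
(5398 + t(S(13, o), l)) + h = (5398 - 4*1392) + 87 = (5398 - 5568) + 87 = -170 + 87 = -83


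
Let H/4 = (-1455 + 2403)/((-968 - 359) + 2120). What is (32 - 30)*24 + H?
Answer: 41856/793 ≈ 52.782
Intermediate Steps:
H = 3792/793 (H = 4*((-1455 + 2403)/((-968 - 359) + 2120)) = 4*(948/(-1327 + 2120)) = 4*(948/793) = 3792/793 ≈ 4.7818)
(32 - 30)*24 + H = (32 - 30)*24 + 3792/793 = 2*24 + 3792/793 = 48 + 3792/793 = 41856/793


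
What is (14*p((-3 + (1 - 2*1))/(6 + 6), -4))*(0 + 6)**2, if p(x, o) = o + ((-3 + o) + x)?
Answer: -5712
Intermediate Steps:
p(x, o) = -3 + x + 2*o (p(x, o) = o + (-3 + o + x) = -3 + x + 2*o)
(14*p((-3 + (1 - 2*1))/(6 + 6), -4))*(0 + 6)**2 = (14*(-3 + (-3 + (1 - 2*1))/(6 + 6) + 2*(-4)))*(0 + 6)**2 = (14*(-3 + (-3 + (1 - 2))/12 - 8))*6**2 = (14*(-3 + (-3 - 1)*(1/12) - 8))*36 = (14*(-3 - 4*1/12 - 8))*36 = (14*(-3 - 1/3 - 8))*36 = (14*(-34/3))*36 = -476/3*36 = -5712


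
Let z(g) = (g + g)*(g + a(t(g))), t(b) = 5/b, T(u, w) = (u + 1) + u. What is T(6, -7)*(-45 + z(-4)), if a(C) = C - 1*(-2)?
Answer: -247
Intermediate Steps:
T(u, w) = 1 + 2*u (T(u, w) = (1 + u) + u = 1 + 2*u)
a(C) = 2 + C (a(C) = C + 2 = 2 + C)
z(g) = 2*g*(2 + g + 5/g) (z(g) = (g + g)*(g + (2 + 5/g)) = (2*g)*(2 + g + 5/g) = 2*g*(2 + g + 5/g))
T(6, -7)*(-45 + z(-4)) = (1 + 2*6)*(-45 + (10 + 2*(-4)**2 + 4*(-4))) = (1 + 12)*(-45 + (10 + 2*16 - 16)) = 13*(-45 + (10 + 32 - 16)) = 13*(-45 + 26) = 13*(-19) = -247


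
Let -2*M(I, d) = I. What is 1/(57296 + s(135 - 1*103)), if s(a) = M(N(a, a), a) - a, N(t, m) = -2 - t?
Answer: 1/57281 ≈ 1.7458e-5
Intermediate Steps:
M(I, d) = -I/2
s(a) = 1 - a/2 (s(a) = -(-2 - a)/2 - a = (1 + a/2) - a = 1 - a/2)
1/(57296 + s(135 - 1*103)) = 1/(57296 + (1 - (135 - 1*103)/2)) = 1/(57296 + (1 - (135 - 103)/2)) = 1/(57296 + (1 - ½*32)) = 1/(57296 + (1 - 16)) = 1/(57296 - 15) = 1/57281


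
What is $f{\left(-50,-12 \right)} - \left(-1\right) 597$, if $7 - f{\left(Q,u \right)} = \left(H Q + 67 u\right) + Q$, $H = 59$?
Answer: $4408$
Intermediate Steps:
$f{\left(Q,u \right)} = 7 - 67 u - 60 Q$ ($f{\left(Q,u \right)} = 7 - \left(\left(59 Q + 67 u\right) + Q\right) = 7 - \left(60 Q + 67 u\right) = 7 - 67 u - 60 Q$)
$f{\left(-50,-12 \right)} - \left(-1\right) 597 = \left(7 - -804 - -3000\right) - \left(-1\right) 597 = \left(7 + 804 + 3000\right) - -597 = 3811 + 597 = 4408$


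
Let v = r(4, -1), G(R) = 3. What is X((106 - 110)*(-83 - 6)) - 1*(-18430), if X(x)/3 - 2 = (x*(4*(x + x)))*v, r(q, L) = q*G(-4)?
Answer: 36518404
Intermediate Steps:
r(q, L) = 3*q (r(q, L) = q*3 = 3*q)
v = 12 (v = 3*4 = 12)
X(x) = 6 + 288*x**2 (X(x) = 6 + 3*((x*(4*(x + x)))*12) = 6 + 3*((x*(4*(2*x)))*12) = 6 + 3*((x*(8*x))*12) = 6 + 3*((8*x**2)*12) = 6 + 3*(96*x**2) = 6 + 288*x**2)
X((106 - 110)*(-83 - 6)) - 1*(-18430) = (6 + 288*((106 - 110)*(-83 - 6))**2) - 1*(-18430) = (6 + 288*(-4*(-89))**2) + 18430 = (6 + 288*356**2) + 18430 = (6 + 288*126736) + 18430 = (6 + 36499968) + 18430 = 36499974 + 18430 = 36518404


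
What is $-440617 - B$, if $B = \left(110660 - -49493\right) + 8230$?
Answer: $-609000$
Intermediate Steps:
$B = 168383$ ($B = \left(110660 + 49493\right) + 8230 = 160153 + 8230 = 168383$)
$-440617 - B = -440617 - 168383 = -609000$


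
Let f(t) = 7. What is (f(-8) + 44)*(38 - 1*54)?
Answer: -816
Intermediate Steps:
(f(-8) + 44)*(38 - 1*54) = (7 + 44)*(38 - 1*54) = 51*(38 - 54) = 51*(-16) = -816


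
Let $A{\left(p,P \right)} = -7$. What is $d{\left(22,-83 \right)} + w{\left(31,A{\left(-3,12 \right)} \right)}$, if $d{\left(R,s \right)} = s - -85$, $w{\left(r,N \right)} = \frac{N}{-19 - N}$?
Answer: $\frac{31}{12} \approx 2.5833$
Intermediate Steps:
$d{\left(R,s \right)} = 85 + s$ ($d{\left(R,s \right)} = s + 85 = 85 + s$)
$d{\left(22,-83 \right)} + w{\left(31,A{\left(-3,12 \right)} \right)} = \left(85 - 83\right) - - \frac{7}{19 - 7} = 2 - - \frac{7}{12} = 2 - \left(-7\right) \frac{1}{12} = 2 + \frac{7}{12} = \frac{31}{12}$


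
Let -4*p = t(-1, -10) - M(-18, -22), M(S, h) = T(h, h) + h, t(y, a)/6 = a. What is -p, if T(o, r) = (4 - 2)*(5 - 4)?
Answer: -10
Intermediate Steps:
T(o, r) = 2 (T(o, r) = 2*1 = 2)
t(y, a) = 6*a
M(S, h) = 2 + h
p = 10 (p = -(6*(-10) - (2 - 22))/4 = -(-60 - 1*(-20))/4 = -(-60 + 20)/4 = -1/4*(-40) = 10)
-p = -1*10 = -10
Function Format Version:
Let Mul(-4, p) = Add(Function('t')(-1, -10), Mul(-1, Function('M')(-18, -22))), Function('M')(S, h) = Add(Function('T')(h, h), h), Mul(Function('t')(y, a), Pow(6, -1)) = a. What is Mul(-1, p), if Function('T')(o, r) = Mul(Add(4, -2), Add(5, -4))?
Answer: -10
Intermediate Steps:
Function('T')(o, r) = 2 (Function('T')(o, r) = Mul(2, 1) = 2)
Function('t')(y, a) = Mul(6, a)
Function('M')(S, h) = Add(2, h)
p = 10 (p = Mul(Rational(-1, 4), Add(Mul(6, -10), Mul(-1, Add(2, -22)))) = Mul(Rational(-1, 4), Add(-60, Mul(-1, -20))) = Mul(Rational(-1, 4), Add(-60, 20)) = Mul(Rational(-1, 4), -40) = 10)
Mul(-1, p) = Mul(-1, 10) = -10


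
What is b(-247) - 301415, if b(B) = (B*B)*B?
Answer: -15370638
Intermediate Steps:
b(B) = B³ (b(B) = B²*B = B³)
b(-247) - 301415 = (-247)³ - 301415 = -15069223 - 301415 = -15370638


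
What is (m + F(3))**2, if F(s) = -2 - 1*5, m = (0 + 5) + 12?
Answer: 100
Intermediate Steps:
m = 17 (m = 5 + 12 = 17)
F(s) = -7 (F(s) = -2 - 5 = -7)
(m + F(3))**2 = (17 - 7)**2 = 10**2 = 100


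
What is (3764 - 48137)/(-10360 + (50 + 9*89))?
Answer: 44373/9509 ≈ 4.6664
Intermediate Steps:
(3764 - 48137)/(-10360 + (50 + 9*89)) = -44373/(-10360 + (50 + 801)) = -44373/(-10360 + 851) = -44373/(-9509) = -44373*(-1/9509) = 44373/9509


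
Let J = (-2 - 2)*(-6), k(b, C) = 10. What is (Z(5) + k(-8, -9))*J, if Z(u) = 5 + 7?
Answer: 528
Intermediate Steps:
Z(u) = 12
J = 24 (J = -4*(-6) = 24)
(Z(5) + k(-8, -9))*J = (12 + 10)*24 = 22*24 = 528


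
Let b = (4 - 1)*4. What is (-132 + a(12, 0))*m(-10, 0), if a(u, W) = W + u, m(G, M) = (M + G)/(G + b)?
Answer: 600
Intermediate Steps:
b = 12 (b = 3*4 = 12)
m(G, M) = (G + M)/(12 + G) (m(G, M) = (M + G)/(G + 12) = (G + M)/(12 + G))
(-132 + a(12, 0))*m(-10, 0) = (-132 + (0 + 12))*((-10 + 0)/(12 - 10)) = (-132 + 12)*(-10/2) = -60*(-10) = -120*(-5) = 600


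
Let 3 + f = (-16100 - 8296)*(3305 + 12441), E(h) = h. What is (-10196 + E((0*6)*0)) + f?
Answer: -384149615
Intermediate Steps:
f = -384139419 (f = -3 + (-16100 - 8296)*(3305 + 12441) = -3 - 24396*15746 = -3 - 384139416 = -384139419)
(-10196 + E((0*6)*0)) + f = (-10196 + (0*6)*0) - 384139419 = (-10196 + 0*0) - 384139419 = (-10196 + 0) - 384139419 = -10196 - 384139419 = -384149615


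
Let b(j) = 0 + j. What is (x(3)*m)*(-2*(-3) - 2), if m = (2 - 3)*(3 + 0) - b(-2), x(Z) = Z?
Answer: -12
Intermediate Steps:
b(j) = j
m = -1 (m = (2 - 3)*(3 + 0) - 1*(-2) = -1*3 + 2 = -3 + 2 = -1)
(x(3)*m)*(-2*(-3) - 2) = (3*(-1))*(-2*(-3) - 2) = -3*(6 - 2) = -3*4 = -12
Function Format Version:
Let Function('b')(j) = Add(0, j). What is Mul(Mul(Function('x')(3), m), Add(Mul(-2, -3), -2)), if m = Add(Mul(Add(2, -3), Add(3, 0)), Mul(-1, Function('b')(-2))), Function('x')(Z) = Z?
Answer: -12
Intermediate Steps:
Function('b')(j) = j
m = -1 (m = Add(Mul(Add(2, -3), Add(3, 0)), Mul(-1, -2)) = Add(Mul(-1, 3), 2) = Add(-3, 2) = -1)
Mul(Mul(Function('x')(3), m), Add(Mul(-2, -3), -2)) = Mul(Mul(3, -1), Add(Mul(-2, -3), -2)) = Mul(-3, Add(6, -2)) = Mul(-3, 4) = -12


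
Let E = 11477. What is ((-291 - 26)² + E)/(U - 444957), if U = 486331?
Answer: 55983/20687 ≈ 2.7062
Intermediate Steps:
((-291 - 26)² + E)/(U - 444957) = ((-291 - 26)² + 11477)/(486331 - 444957) = ((-317)² + 11477)/41374 = (100489 + 11477)*(1/41374) = 111966*(1/41374) = 55983/20687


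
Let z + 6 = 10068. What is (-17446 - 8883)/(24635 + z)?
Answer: -26329/34697 ≈ -0.75883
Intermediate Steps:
z = 10062 (z = -6 + 10068 = 10062)
(-17446 - 8883)/(24635 + z) = (-17446 - 8883)/(24635 + 10062) = -26329/34697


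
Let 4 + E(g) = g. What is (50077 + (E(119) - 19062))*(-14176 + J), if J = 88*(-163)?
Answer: -887827600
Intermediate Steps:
J = -14344
E(g) = -4 + g
(50077 + (E(119) - 19062))*(-14176 + J) = (50077 + ((-4 + 119) - 19062))*(-14176 - 14344) = (50077 + (115 - 19062))*(-28520) = (50077 - 18947)*(-28520) = 31130*(-28520) = -887827600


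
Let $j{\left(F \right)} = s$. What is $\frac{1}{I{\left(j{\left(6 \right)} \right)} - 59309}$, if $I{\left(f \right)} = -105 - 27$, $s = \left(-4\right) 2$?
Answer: $- \frac{1}{59441} \approx -1.6823 \cdot 10^{-5}$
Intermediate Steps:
$s = -8$
$j{\left(F \right)} = -8$
$I{\left(f \right)} = -132$
$\frac{1}{I{\left(j{\left(6 \right)} \right)} - 59309} = \frac{1}{-132 - 59309} = \frac{1}{-59441} = - \frac{1}{59441}$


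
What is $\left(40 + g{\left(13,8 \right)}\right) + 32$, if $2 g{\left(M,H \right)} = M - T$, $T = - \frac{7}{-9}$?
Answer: $\frac{703}{9} \approx 78.111$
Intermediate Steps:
$T = \frac{7}{9}$ ($T = \left(-7\right) \left(- \frac{1}{9}\right) = \frac{7}{9} \approx 0.77778$)
$g{\left(M,H \right)} = - \frac{7}{18} + \frac{M}{2}$ ($g{\left(M,H \right)} = \frac{M - \frac{7}{9}}{2} = \frac{- \frac{7}{9} + M}{2} = - \frac{7}{18} + \frac{M}{2}$)
$\left(40 + g{\left(13,8 \right)}\right) + 32 = \left(40 + \left(- \frac{7}{18} + \frac{1}{2} \cdot 13\right)\right) + 32 = \left(40 + \left(- \frac{7}{18} + \frac{13}{2}\right)\right) + 32 = \left(40 + \frac{55}{9}\right) + 32 = \frac{415}{9} + 32 = \frac{703}{9}$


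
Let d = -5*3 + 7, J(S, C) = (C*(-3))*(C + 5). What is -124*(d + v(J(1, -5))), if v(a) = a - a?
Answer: 992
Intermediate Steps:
J(S, C) = -3*C*(5 + C) (J(S, C) = (-3*C)*(5 + C) = -3*C*(5 + C))
d = -8 (d = -15 + 7 = -8)
v(a) = 0
-124*(d + v(J(1, -5))) = -124*(-8 + 0) = -124*(-8) = 992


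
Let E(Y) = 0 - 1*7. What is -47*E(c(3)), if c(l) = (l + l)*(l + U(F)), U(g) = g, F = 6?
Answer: 329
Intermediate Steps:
c(l) = 2*l*(6 + l) (c(l) = (l + l)*(l + 6) = (2*l)*(6 + l) = 2*l*(6 + l))
E(Y) = -7 (E(Y) = 0 - 7 = -7)
-47*E(c(3)) = -47*(-7) = 329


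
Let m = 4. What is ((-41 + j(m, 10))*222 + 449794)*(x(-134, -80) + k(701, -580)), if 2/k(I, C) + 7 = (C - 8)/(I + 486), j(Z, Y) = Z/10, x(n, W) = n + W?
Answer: -4201372720128/44485 ≈ -9.4445e+7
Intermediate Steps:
x(n, W) = W + n
j(Z, Y) = Z/10 (j(Z, Y) = Z*(1/10) = Z/10)
k(I, C) = 2/(-7 + (-8 + C)/(486 + I)) (k(I, C) = 2/(-7 + (C - 8)/(I + 486)) = 2/(-7 + (-8 + C)/(486 + I)))
((-41 + j(m, 10))*222 + 449794)*(x(-134, -80) + k(701, -580)) = ((-41 + (1/10)*4)*222 + 449794)*((-80 - 134) + 2*(486 + 701)/(-3410 - 580 - 7*701)) = ((-41 + 2/5)*222 + 449794)*(-214 + 2*1187/(-3410 - 580 - 4907)) = (-203/5*222 + 449794)*(-214 + 2*1187/(-8897)) = (-45066/5 + 449794)*(-214 + 2*(-1/8897)*1187) = 2203904*(-214 - 2374/8897)/5 = (2203904/5)*(-1906332/8897) = -4201372720128/44485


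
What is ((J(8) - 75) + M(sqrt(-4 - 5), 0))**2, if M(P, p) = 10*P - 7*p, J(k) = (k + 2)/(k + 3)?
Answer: 555325/121 - 48900*I/11 ≈ 4589.5 - 4445.5*I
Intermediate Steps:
J(k) = (2 + k)/(3 + k)
M(P, p) = -7*p + 10*P
((J(8) - 75) + M(sqrt(-4 - 5), 0))**2 = (((2 + 8)/(3 + 8) - 75) + (-7*0 + 10*sqrt(-4 - 5)))**2 = ((10/11 - 75) + (0 + 10*sqrt(-9)))**2 = (((1/11)*10 - 75) + (0 + 10*(3*I)))**2 = ((10/11 - 75) + (0 + 30*I))**2 = (-815/11 + 30*I)**2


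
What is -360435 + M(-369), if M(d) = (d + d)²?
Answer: 184209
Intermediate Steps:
M(d) = 4*d² (M(d) = (2*d)² = 4*d²)
-360435 + M(-369) = -360435 + 4*(-369)² = -360435 + 4*136161 = -360435 + 544644 = 184209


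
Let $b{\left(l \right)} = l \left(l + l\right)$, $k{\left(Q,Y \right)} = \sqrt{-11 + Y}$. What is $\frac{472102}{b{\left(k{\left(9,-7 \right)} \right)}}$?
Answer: $- \frac{236051}{18} \approx -13114.0$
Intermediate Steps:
$b{\left(l \right)} = 2 l^{2}$ ($b{\left(l \right)} = l 2 l = 2 l^{2}$)
$\frac{472102}{b{\left(k{\left(9,-7 \right)} \right)}} = \frac{472102}{2 \left(\sqrt{-11 - 7}\right)^{2}} = \frac{472102}{2 \left(\sqrt{-18}\right)^{2}} = \frac{472102}{2 \left(3 i \sqrt{2}\right)^{2}} = \frac{472102}{2 \left(-18\right)} = \frac{472102}{-36} = 472102 \left(- \frac{1}{36}\right) = - \frac{236051}{18}$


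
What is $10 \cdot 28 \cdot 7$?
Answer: $1960$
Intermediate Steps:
$10 \cdot 28 \cdot 7 = 280 \cdot 7 = 1960$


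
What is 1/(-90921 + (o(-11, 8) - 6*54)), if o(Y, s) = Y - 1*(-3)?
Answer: -1/91253 ≈ -1.0959e-5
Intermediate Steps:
o(Y, s) = 3 + Y (o(Y, s) = Y + 3 = 3 + Y)
1/(-90921 + (o(-11, 8) - 6*54)) = 1/(-90921 + ((3 - 11) - 6*54)) = 1/(-90921 + (-8 - 324)) = 1/(-90921 - 332) = 1/(-91253) = -1/91253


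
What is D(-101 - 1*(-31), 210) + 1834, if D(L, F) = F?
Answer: 2044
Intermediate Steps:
D(-101 - 1*(-31), 210) + 1834 = 210 + 1834 = 2044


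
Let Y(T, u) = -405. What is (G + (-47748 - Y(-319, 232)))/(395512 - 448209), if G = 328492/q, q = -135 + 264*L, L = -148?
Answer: 1856505493/2066091279 ≈ 0.89856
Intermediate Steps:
q = -39207 (q = -135 + 264*(-148) = -135 - 39072 = -39207)
G = -328492/39207 (G = 328492/(-39207) = 328492*(-1/39207) = -328492/39207 ≈ -8.3784)
(G + (-47748 - Y(-319, 232)))/(395512 - 448209) = (-328492/39207 + (-47748 - 1*(-405)))/(395512 - 448209) = (-328492/39207 + (-47748 + 405))/(-52697) = (-328492/39207 - 47343)*(-1/52697) = -1856505493/39207*(-1/52697) = 1856505493/2066091279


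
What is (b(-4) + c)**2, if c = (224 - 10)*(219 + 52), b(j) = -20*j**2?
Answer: 3326290276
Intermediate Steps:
c = 57994 (c = 214*271 = 57994)
(b(-4) + c)**2 = (-20*(-4)**2 + 57994)**2 = (-20*16 + 57994)**2 = (-320 + 57994)**2 = 57674**2 = 3326290276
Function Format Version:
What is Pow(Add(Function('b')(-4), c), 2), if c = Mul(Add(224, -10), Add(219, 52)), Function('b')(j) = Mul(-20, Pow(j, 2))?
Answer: 3326290276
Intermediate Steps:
c = 57994 (c = Mul(214, 271) = 57994)
Pow(Add(Function('b')(-4), c), 2) = Pow(Add(Mul(-20, Pow(-4, 2)), 57994), 2) = Pow(Add(Mul(-20, 16), 57994), 2) = Pow(Add(-320, 57994), 2) = Pow(57674, 2) = 3326290276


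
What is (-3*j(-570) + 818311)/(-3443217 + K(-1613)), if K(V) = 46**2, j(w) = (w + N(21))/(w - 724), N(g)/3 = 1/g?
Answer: -7412249071/31169492858 ≈ -0.23780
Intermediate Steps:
N(g) = 3/g
j(w) = (1/7 + w)/(-724 + w) (j(w) = (w + 3/21)/(w - 724) = (w + 3*(1/21))/(-724 + w) = (w + 1/7)/(-724 + w) = (1/7 + w)/(-724 + w))
K(V) = 2116
(-3*j(-570) + 818311)/(-3443217 + K(-1613)) = (-3*(1/7 - 570)/(-724 - 570) + 818311)/(-3443217 + 2116) = (-3*(-3989)/((-1294)*7) + 818311)/(-3441101) = (-(-3)*(-3989)/(1294*7) + 818311)*(-1/3441101) = (-3*3989/9058 + 818311)*(-1/3441101) = (-11967/9058 + 818311)*(-1/3441101) = (7412249071/9058)*(-1/3441101) = -7412249071/31169492858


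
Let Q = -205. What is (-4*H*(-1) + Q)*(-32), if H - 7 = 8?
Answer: 4640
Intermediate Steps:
H = 15 (H = 7 + 8 = 15)
(-4*H*(-1) + Q)*(-32) = (-4*15*(-1) - 205)*(-32) = (-60*(-1) - 205)*(-32) = (60 - 205)*(-32) = -145*(-32) = 4640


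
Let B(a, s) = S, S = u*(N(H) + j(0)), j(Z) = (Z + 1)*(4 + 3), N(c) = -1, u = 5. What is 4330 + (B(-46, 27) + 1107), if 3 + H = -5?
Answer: 5467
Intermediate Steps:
H = -8 (H = -3 - 5 = -8)
j(Z) = 7 + 7*Z (j(Z) = (1 + Z)*7 = 7 + 7*Z)
S = 30 (S = 5*(-1 + (7 + 7*0)) = 5*(-1 + (7 + 0)) = 5*(-1 + 7) = 5*6 = 30)
B(a, s) = 30
4330 + (B(-46, 27) + 1107) = 4330 + (30 + 1107) = 4330 + 1137 = 5467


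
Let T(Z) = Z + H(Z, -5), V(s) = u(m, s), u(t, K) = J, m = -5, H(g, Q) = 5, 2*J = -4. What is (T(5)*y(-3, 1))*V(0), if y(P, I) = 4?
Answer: -80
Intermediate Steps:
J = -2 (J = (1/2)*(-4) = -2)
u(t, K) = -2
V(s) = -2
T(Z) = 5 + Z (T(Z) = Z + 5 = 5 + Z)
(T(5)*y(-3, 1))*V(0) = ((5 + 5)*4)*(-2) = (10*4)*(-2) = 40*(-2) = -80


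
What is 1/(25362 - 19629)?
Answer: 1/5733 ≈ 0.00017443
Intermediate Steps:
1/(25362 - 19629) = 1/5733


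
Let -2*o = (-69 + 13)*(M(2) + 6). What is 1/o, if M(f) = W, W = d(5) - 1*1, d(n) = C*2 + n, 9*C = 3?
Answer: 3/896 ≈ 0.0033482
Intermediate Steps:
C = ⅓ (C = (⅑)*3 = ⅓ ≈ 0.33333)
d(n) = ⅔ + n (d(n) = (⅓)*2 + n = ⅔ + n)
W = 14/3 (W = (⅔ + 5) - 1*1 = 17/3 - 1 = 14/3 ≈ 4.6667)
M(f) = 14/3
o = 896/3 (o = -(-69 + 13)*(14/3 + 6)/2 = -(-28)*32/3 = -½*(-1792/3) = 896/3 ≈ 298.67)
1/o = 1/(896/3) = 3/896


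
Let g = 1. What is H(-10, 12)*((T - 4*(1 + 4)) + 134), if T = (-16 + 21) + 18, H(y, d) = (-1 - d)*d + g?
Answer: -21235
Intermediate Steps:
H(y, d) = 1 + d*(-1 - d) (H(y, d) = (-1 - d)*d + 1 = d*(-1 - d) + 1 = 1 + d*(-1 - d))
T = 23 (T = 5 + 18 = 23)
H(-10, 12)*((T - 4*(1 + 4)) + 134) = (1 - 1*12 - 1*12**2)*((23 - 4*(1 + 4)) + 134) = (1 - 12 - 1*144)*((23 - 4*5) + 134) = (1 - 12 - 144)*((23 - 20) + 134) = -155*(3 + 134) = -155*137 = -21235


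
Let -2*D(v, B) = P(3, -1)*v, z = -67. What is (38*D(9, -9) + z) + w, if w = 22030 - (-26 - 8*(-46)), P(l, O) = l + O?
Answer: 21279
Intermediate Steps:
P(l, O) = O + l
D(v, B) = -v (D(v, B) = -(-1 + 3)*v/2 = -v)
w = 21688 (w = 22030 - (-26 + 368) = 22030 - 1*342 = 22030 - 342 = 21688)
(38*D(9, -9) + z) + w = (38*(-1*9) - 67) + 21688 = (38*(-9) - 67) + 21688 = (-342 - 67) + 21688 = -409 + 21688 = 21279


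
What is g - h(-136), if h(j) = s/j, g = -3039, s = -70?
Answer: -206687/68 ≈ -3039.5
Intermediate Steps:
h(j) = -70/j
g - h(-136) = -3039 - (-70)/(-136) = -3039 - (-70)*(-1)/136 = -3039 - 1*35/68 = -3039 - 35/68 = -206687/68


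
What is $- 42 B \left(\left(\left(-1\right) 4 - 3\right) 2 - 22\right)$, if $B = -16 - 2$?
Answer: $-27216$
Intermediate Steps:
$B = -18$ ($B = -16 - 2 = -18$)
$- 42 B \left(\left(\left(-1\right) 4 - 3\right) 2 - 22\right) = \left(-42\right) \left(-18\right) \left(\left(\left(-1\right) 4 - 3\right) 2 - 22\right) = 756 \left(\left(-4 - 3\right) 2 - 22\right) = 756 \left(\left(-7\right) 2 - 22\right) = 756 \left(-14 - 22\right) = 756 \left(-36\right) = -27216$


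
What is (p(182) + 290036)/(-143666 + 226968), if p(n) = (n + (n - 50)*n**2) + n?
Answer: 2331384/41651 ≈ 55.974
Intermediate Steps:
p(n) = 2*n + n**2*(-50 + n) (p(n) = (n + (-50 + n)*n**2) + n = (n + n**2*(-50 + n)) + n = 2*n + n**2*(-50 + n))
(p(182) + 290036)/(-143666 + 226968) = (182*(2 + 182**2 - 50*182) + 290036)/(-143666 + 226968) = (182*(2 + 33124 - 9100) + 290036)/83302 = (182*24026 + 290036)*(1/83302) = (4372732 + 290036)*(1/83302) = 4662768*(1/83302) = 2331384/41651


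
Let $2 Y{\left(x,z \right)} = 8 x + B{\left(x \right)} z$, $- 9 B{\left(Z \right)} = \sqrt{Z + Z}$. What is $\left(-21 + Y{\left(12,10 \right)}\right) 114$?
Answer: $3078 - \frac{380 \sqrt{6}}{3} \approx 2767.7$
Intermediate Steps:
$B{\left(Z \right)} = - \frac{\sqrt{2} \sqrt{Z}}{9}$ ($B{\left(Z \right)} = - \frac{\sqrt{Z + Z}}{9} = - \frac{\sqrt{2 Z}}{9} = - \frac{\sqrt{2} \sqrt{Z}}{9}$)
$Y{\left(x,z \right)} = 4 x - \frac{z \sqrt{2} \sqrt{x}}{18}$ ($Y{\left(x,z \right)} = \frac{8 x + - \frac{\sqrt{2} \sqrt{x}}{9} z}{2} = \frac{8 x - \frac{z \sqrt{2} \sqrt{x}}{9}}{2} = 4 x - \frac{z \sqrt{2} \sqrt{x}}{18}$)
$\left(-21 + Y{\left(12,10 \right)}\right) 114 = \left(-21 + \left(4 \cdot 12 - \frac{5 \sqrt{2} \sqrt{12}}{9}\right)\right) 114 = \left(-21 + \left(48 - \frac{5 \sqrt{2} \cdot 2 \sqrt{3}}{9}\right)\right) 114 = \left(-21 + \left(48 - \frac{10 \sqrt{6}}{9}\right)\right) 114 = \left(27 - \frac{10 \sqrt{6}}{9}\right) 114 = 3078 - \frac{380 \sqrt{6}}{3}$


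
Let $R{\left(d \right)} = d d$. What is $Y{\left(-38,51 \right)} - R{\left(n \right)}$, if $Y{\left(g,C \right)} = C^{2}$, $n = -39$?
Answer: $1080$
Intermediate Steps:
$R{\left(d \right)} = d^{2}$
$Y{\left(-38,51 \right)} - R{\left(n \right)} = 51^{2} - \left(-39\right)^{2} = 2601 - 1521 = 1080$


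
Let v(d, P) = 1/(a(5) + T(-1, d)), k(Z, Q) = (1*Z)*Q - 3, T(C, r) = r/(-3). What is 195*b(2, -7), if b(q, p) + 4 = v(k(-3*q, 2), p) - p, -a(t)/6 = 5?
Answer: 2886/5 ≈ 577.20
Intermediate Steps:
a(t) = -30 (a(t) = -6*5 = -30)
T(C, r) = -r/3 (T(C, r) = r*(-⅓) = -r/3)
k(Z, Q) = -3 + Q*Z (k(Z, Q) = Z*Q - 3 = Q*Z - 3 = -3 + Q*Z)
v(d, P) = 1/(-30 - d/3)
b(q, p) = -4 - p - 3/(87 - 6*q) (b(q, p) = -4 + (-3/(90 + (-3 + 2*(-3*q))) - p) = -4 + (-3/(90 + (-3 - 6*q)) - p) = -4 + (-3/(87 - 6*q) - p) = -4 + (-p - 3/(87 - 6*q)) = -4 - p - 3/(87 - 6*q))
195*b(2, -7) = 195*((-1 + (-4 - 1*(-7))*(29 - 2*2))/(29 - 2*2)) = 195*((-1 + (-4 + 7)*(29 - 4))/(29 - 4)) = 195*((-1 + 3*25)/25) = 195*((-1 + 75)/25) = 195*((1/25)*74) = 195*(74/25) = 2886/5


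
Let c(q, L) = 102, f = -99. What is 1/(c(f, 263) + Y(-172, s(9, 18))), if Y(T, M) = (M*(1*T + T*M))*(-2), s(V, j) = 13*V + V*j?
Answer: 1/26873382 ≈ 3.7212e-8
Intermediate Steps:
Y(T, M) = -2*M*(T + M*T) (Y(T, M) = (M*(T + M*T))*(-2) = -2*M*(T + M*T))
1/(c(f, 263) + Y(-172, s(9, 18))) = 1/(102 - 2*9*(13 + 18)*(-172)*(1 + 9*(13 + 18))) = 1/(102 - 2*9*31*(-172)*(1 + 9*31)) = 1/(102 - 2*279*(-172)*(1 + 279)) = 1/(102 - 2*279*(-172)*280) = 1/(102 + 26873280) = 1/26873382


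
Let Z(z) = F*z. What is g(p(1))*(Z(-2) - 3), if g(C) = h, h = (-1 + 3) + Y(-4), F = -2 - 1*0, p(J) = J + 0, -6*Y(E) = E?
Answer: 8/3 ≈ 2.6667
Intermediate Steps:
Y(E) = -E/6
p(J) = J
F = -2 (F = -2 + 0 = -2)
h = 8/3 (h = (-1 + 3) - ⅙*(-4) = 2 + ⅔ = 8/3 ≈ 2.6667)
g(C) = 8/3
Z(z) = -2*z
g(p(1))*(Z(-2) - 3) = 8*(-2*(-2) - 3)/3 = 8*(4 - 3)/3 = (8/3)*1 = 8/3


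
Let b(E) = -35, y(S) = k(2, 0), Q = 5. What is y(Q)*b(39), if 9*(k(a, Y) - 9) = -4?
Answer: -2695/9 ≈ -299.44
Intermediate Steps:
k(a, Y) = 77/9 (k(a, Y) = 9 + (⅑)*(-4) = 9 - 4/9 = 77/9)
y(S) = 77/9
y(Q)*b(39) = (77/9)*(-35) = -2695/9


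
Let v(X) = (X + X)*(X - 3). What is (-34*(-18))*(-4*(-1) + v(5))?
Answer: 14688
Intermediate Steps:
v(X) = 2*X*(-3 + X) (v(X) = (2*X)*(-3 + X) = 2*X*(-3 + X))
(-34*(-18))*(-4*(-1) + v(5)) = (-34*(-18))*(-4*(-1) + 2*5*(-3 + 5)) = 612*(4 + 2*5*2) = 612*(4 + 20) = 612*24 = 14688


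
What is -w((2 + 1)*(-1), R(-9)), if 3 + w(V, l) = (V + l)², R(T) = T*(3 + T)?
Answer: -2598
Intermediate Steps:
w(V, l) = -3 + (V + l)²
-w((2 + 1)*(-1), R(-9)) = -(-3 + ((2 + 1)*(-1) - 9*(3 - 9))²) = -(-3 + (3*(-1) - 9*(-6))²) = -(-3 + (-3 + 54)²) = -(-3 + 51²) = -(-3 + 2601) = -1*2598 = -2598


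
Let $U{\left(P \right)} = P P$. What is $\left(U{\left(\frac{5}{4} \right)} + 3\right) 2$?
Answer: $\frac{73}{8} \approx 9.125$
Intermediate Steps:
$U{\left(P \right)} = P^{2}$
$\left(U{\left(\frac{5}{4} \right)} + 3\right) 2 = \left(\left(\frac{5}{4}\right)^{2} + 3\right) 2 = \left(\frac{25}{16} + 3\right) 2 = \frac{73}{16} \cdot 2 = \frac{73}{8}$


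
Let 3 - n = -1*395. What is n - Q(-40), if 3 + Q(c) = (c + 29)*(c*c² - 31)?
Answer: -703940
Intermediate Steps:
Q(c) = -3 + (-31 + c³)*(29 + c) (Q(c) = -3 + (c + 29)*(c*c² - 31) = -3 + (29 + c)*(c³ - 31) = -3 + (29 + c)*(-31 + c³) = -3 + (-31 + c³)*(29 + c))
n = 398 (n = 3 - (-1)*395 = 3 - 1*(-395) = 3 + 395 = 398)
n - Q(-40) = 398 - (-902 + (-40)⁴ - 31*(-40) + 29*(-40)³) = 398 - (-902 + 2560000 + 1240 + 29*(-64000)) = 398 - (-902 + 2560000 + 1240 - 1856000) = 398 - 1*704338 = 398 - 704338 = -703940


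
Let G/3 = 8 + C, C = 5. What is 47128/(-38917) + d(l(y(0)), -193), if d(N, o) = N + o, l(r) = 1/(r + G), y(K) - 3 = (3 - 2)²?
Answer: -324959770/1673431 ≈ -194.19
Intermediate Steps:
y(K) = 4 (y(K) = 3 + (3 - 2)² = 3 + 1² = 3 + 1 = 4)
G = 39 (G = 3*(8 + 5) = 3*13 = 39)
l(r) = 1/(39 + r) (l(r) = 1/(r + 39) = 1/(39 + r))
47128/(-38917) + d(l(y(0)), -193) = 47128/(-38917) + (1/(39 + 4) - 193) = 47128*(-1/38917) + (1/43 - 193) = -47128/38917 + (1/43 - 193) = -47128/38917 - 8298/43 = -324959770/1673431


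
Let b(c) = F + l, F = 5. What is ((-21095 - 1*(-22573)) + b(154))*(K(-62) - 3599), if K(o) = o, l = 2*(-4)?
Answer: -5399975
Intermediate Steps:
l = -8
b(c) = -3 (b(c) = 5 - 8 = -3)
((-21095 - 1*(-22573)) + b(154))*(K(-62) - 3599) = ((-21095 - 1*(-22573)) - 3)*(-62 - 3599) = ((-21095 + 22573) - 3)*(-3661) = (1478 - 3)*(-3661) = 1475*(-3661) = -5399975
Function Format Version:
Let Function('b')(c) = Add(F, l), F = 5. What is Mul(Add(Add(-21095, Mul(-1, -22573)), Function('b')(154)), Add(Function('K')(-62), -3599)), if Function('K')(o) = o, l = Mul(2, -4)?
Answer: -5399975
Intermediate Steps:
l = -8
Function('b')(c) = -3 (Function('b')(c) = Add(5, -8) = -3)
Mul(Add(Add(-21095, Mul(-1, -22573)), Function('b')(154)), Add(Function('K')(-62), -3599)) = Mul(Add(Add(-21095, Mul(-1, -22573)), -3), Add(-62, -3599)) = Mul(Add(Add(-21095, 22573), -3), -3661) = Mul(Add(1478, -3), -3661) = Mul(1475, -3661) = -5399975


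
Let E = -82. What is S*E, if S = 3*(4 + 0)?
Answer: -984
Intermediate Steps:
S = 12 (S = 3*4 = 12)
S*E = 12*(-82) = -984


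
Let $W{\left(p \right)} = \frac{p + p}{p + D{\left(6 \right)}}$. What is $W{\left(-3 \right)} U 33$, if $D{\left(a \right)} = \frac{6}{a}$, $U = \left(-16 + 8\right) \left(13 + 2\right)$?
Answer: $-11880$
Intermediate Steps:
$U = -120$ ($U = \left(-8\right) 15 = -120$)
$W{\left(p \right)} = \frac{2 p}{1 + p}$ ($W{\left(p \right)} = \frac{p + p}{p + \frac{6}{6}} = \frac{2 p}{p + 6 \cdot \frac{1}{6}} = \frac{2 p}{p + 1} = \frac{2 p}{1 + p}$)
$W{\left(-3 \right)} U 33 = 2 \left(-3\right) \frac{1}{1 - 3} \left(-120\right) 33 = 2 \left(-3\right) \frac{1}{-2} \left(-120\right) 33 = 2 \left(-3\right) \left(- \frac{1}{2}\right) \left(-120\right) 33 = 3 \left(-120\right) 33 = \left(-360\right) 33 = -11880$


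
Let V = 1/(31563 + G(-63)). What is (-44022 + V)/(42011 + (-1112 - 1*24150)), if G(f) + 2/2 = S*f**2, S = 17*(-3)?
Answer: -7521466855/2861683893 ≈ -2.6283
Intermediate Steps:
S = -51
G(f) = -1 - 51*f**2
V = -1/170857 (V = 1/(31563 + (-1 - 51*(-63)**2)) = 1/(31563 + (-1 - 51*3969)) = 1/(31563 + (-1 - 202419)) = 1/(31563 - 202420) = 1/(-170857) = -1/170857 ≈ -5.8528e-6)
(-44022 + V)/(42011 + (-1112 - 1*24150)) = (-44022 - 1/170857)/(42011 + (-1112 - 1*24150)) = -7521466855/(170857*(42011 + (-1112 - 24150))) = -7521466855/(170857*(42011 - 25262)) = -7521466855/170857/16749 = -7521466855/170857*1/16749 = -7521466855/2861683893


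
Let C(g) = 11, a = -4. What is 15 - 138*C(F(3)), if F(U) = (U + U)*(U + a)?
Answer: -1503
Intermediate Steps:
F(U) = 2*U*(-4 + U) (F(U) = (U + U)*(U - 4) = (2*U)*(-4 + U) = 2*U*(-4 + U))
15 - 138*C(F(3)) = 15 - 138*11 = 15 - 1518 = -1503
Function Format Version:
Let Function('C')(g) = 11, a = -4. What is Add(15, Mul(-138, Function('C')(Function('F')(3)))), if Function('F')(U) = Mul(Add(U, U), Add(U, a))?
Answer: -1503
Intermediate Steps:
Function('F')(U) = Mul(2, U, Add(-4, U)) (Function('F')(U) = Mul(Add(U, U), Add(U, -4)) = Mul(Mul(2, U), Add(-4, U)) = Mul(2, U, Add(-4, U)))
Add(15, Mul(-138, Function('C')(Function('F')(3)))) = Add(15, Mul(-138, 11)) = Add(15, -1518) = -1503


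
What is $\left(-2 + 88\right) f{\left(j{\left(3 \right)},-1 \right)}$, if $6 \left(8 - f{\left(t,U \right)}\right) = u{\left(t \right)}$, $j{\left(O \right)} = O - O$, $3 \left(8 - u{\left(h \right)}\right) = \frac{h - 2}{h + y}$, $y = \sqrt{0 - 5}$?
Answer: $\frac{1720}{3} + \frac{86 i \sqrt{5}}{45} \approx 573.33 + 4.2734 i$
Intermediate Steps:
$y = i \sqrt{5}$ ($y = \sqrt{-5} = i \sqrt{5} \approx 2.2361 i$)
$u{\left(h \right)} = 8 - \frac{-2 + h}{3 \left(h + i \sqrt{5}\right)}$ ($u{\left(h \right)} = 8 - \frac{\left(h - 2\right) \frac{1}{h + i \sqrt{5}}}{3} = 8 - \frac{\left(-2 + h\right) \frac{1}{h + i \sqrt{5}}}{3} = 8 - \frac{\frac{1}{h + i \sqrt{5}} \left(-2 + h\right)}{3} = 8 - \frac{-2 + h}{3 \left(h + i \sqrt{5}\right)}$)
$j{\left(O \right)} = 0$
$f{\left(t,U \right)} = 8 - \frac{2 + 23 t + 24 i \sqrt{5}}{18 \left(t + i \sqrt{5}\right)}$ ($f{\left(t,U \right)} = 8 - \frac{\frac{1}{3} \frac{1}{t + i \sqrt{5}} \left(2 + 23 t + 24 i \sqrt{5}\right)}{6} = 8 - \frac{2 + 23 t + 24 i \sqrt{5}}{18 \left(t + i \sqrt{5}\right)}$)
$\left(-2 + 88\right) f{\left(j{\left(3 \right)},-1 \right)} = \left(-2 + 88\right) \frac{-2 + 121 \cdot 0 + 120 i \sqrt{5}}{18 \left(0 + i \sqrt{5}\right)} = 86 \frac{-2 + 0 + 120 i \sqrt{5}}{18 i \sqrt{5}} = 86 \frac{- \frac{i \sqrt{5}}{5} \left(-2 + 120 i \sqrt{5}\right)}{18} = 86 \left(- \frac{i \sqrt{5} \left(-2 + 120 i \sqrt{5}\right)}{90}\right) = - \frac{43 i \sqrt{5} \left(-2 + 120 i \sqrt{5}\right)}{45}$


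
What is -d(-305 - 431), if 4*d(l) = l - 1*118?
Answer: 427/2 ≈ 213.50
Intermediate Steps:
d(l) = -59/2 + l/4 (d(l) = (l - 1*118)/4 = (l - 118)/4 = (-118 + l)/4 = -59/2 + l/4)
-d(-305 - 431) = -(-59/2 + (-305 - 431)/4) = -(-59/2 + (¼)*(-736)) = -(-59/2 - 184) = -1*(-427/2) = 427/2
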